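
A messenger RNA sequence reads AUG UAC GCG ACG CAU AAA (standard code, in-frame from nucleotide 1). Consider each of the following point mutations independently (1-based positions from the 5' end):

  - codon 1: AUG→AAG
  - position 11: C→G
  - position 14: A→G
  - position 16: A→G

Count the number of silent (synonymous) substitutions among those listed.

Codon 1: AUG (Met) → AAG (Lys) — missense.
Codon 4: ACG (Thr) → AGG (Arg) — missense.
Codon 5: CAU (His) → CGU (Arg) — missense.
Codon 6: AAA (Lys) → GAA (Glu) — missense.
Synonymous: 0 of 4.

0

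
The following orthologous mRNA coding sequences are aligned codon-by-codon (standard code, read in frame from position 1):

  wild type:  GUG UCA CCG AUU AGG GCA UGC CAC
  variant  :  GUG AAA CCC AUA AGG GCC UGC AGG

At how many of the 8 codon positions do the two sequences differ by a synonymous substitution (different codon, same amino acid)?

3

Codon 1: GUG Val / GUG Val — identical.
Codon 2: UCA Ser / AAA Lys — nonsynonymous.
Codon 3: CCG Pro / CCC Pro — synonymous.
Codon 4: AUU Ile / AUA Ile — synonymous.
Codon 5: AGG Arg / AGG Arg — identical.
Codon 6: GCA Ala / GCC Ala — synonymous.
Codon 7: UGC Cys / UGC Cys — identical.
Codon 8: CAC His / AGG Arg — nonsynonymous.
Synonymous differences: 3.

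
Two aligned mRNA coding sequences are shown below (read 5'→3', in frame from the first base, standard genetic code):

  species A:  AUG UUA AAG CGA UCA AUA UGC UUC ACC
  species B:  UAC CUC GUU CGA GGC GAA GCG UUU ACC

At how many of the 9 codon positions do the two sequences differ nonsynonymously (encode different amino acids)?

Codon 1: AUG Met / UAC Tyr — nonsynonymous.
Codon 2: UUA Leu / CUC Leu — synonymous.
Codon 3: AAG Lys / GUU Val — nonsynonymous.
Codon 4: CGA Arg / CGA Arg — identical.
Codon 5: UCA Ser / GGC Gly — nonsynonymous.
Codon 6: AUA Ile / GAA Glu — nonsynonymous.
Codon 7: UGC Cys / GCG Ala — nonsynonymous.
Codon 8: UUC Phe / UUU Phe — synonymous.
Codon 9: ACC Thr / ACC Thr — identical.
Nonsynonymous differences: 5.

5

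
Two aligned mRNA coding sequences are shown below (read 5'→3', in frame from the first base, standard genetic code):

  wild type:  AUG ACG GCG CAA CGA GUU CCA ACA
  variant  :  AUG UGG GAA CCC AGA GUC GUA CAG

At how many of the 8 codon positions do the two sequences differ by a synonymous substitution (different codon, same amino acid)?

2

Codon 1: AUG Met / AUG Met — identical.
Codon 2: ACG Thr / UGG Trp — nonsynonymous.
Codon 3: GCG Ala / GAA Glu — nonsynonymous.
Codon 4: CAA Gln / CCC Pro — nonsynonymous.
Codon 5: CGA Arg / AGA Arg — synonymous.
Codon 6: GUU Val / GUC Val — synonymous.
Codon 7: CCA Pro / GUA Val — nonsynonymous.
Codon 8: ACA Thr / CAG Gln — nonsynonymous.
Synonymous differences: 2.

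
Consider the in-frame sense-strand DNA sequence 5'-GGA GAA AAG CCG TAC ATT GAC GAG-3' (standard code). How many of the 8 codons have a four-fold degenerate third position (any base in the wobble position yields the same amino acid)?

Codon 1 GGA (Gly): third position 4-fold.
Codon 2 GAA (Glu): third position 2-fold.
Codon 3 AAG (Lys): third position 2-fold.
Codon 4 CCG (Pro): third position 4-fold.
Codon 5 TAC (Tyr): third position 2-fold.
Codon 6 ATT (Ile): third position 3-fold.
Codon 7 GAC (Asp): third position 2-fold.
Codon 8 GAG (Glu): third position 2-fold.
Four-fold degenerate third positions: 2.

2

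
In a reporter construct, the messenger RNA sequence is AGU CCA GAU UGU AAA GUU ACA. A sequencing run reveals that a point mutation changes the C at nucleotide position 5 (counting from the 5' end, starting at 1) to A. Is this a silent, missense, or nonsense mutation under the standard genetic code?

Position 5 falls in codon 2: CCA → Pro.
After the substitution the codon is CAA → Gln.
Pro ≠ Gln, so this is a missense mutation.

missense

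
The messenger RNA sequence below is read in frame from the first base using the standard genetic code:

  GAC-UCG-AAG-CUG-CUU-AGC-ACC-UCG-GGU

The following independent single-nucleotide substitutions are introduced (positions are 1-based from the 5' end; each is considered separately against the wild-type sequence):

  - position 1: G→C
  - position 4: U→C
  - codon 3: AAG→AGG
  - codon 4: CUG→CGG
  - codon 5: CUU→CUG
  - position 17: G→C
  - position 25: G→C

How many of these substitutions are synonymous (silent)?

1

Codon 1: GAC (Asp) → CAC (His) — missense.
Codon 2: UCG (Ser) → CCG (Pro) — missense.
Codon 3: AAG (Lys) → AGG (Arg) — missense.
Codon 4: CUG (Leu) → CGG (Arg) — missense.
Codon 5: CUU (Leu) → CUG (Leu) — synonymous.
Codon 6: AGC (Ser) → ACC (Thr) — missense.
Codon 9: GGU (Gly) → CGU (Arg) — missense.
Synonymous: 1 of 7.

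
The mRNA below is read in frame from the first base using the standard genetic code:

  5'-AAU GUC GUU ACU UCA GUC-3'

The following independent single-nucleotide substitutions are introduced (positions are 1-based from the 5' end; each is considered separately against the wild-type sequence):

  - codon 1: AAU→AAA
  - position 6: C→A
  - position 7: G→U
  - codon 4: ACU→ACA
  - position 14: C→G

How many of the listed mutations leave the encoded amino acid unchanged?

2

Codon 1: AAU (Asn) → AAA (Lys) — missense.
Codon 2: GUC (Val) → GUA (Val) — synonymous.
Codon 3: GUU (Val) → UUU (Phe) — missense.
Codon 4: ACU (Thr) → ACA (Thr) — synonymous.
Codon 5: UCA (Ser) → UGA (Stop) — nonsense.
Synonymous: 2 of 5.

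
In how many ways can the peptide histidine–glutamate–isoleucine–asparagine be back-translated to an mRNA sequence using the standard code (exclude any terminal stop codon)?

His: 2 codons.
Glu: 2 codons.
Ile: 3 codons.
Asn: 2 codons.
2 × 2 × 3 × 2 = 24.

24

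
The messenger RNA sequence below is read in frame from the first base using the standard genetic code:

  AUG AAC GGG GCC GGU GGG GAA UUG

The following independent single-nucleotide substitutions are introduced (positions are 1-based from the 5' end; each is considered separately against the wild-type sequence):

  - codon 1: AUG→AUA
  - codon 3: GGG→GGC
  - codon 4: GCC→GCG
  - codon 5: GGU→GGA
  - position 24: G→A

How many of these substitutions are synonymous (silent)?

Codon 1: AUG (Met) → AUA (Ile) — missense.
Codon 3: GGG (Gly) → GGC (Gly) — synonymous.
Codon 4: GCC (Ala) → GCG (Ala) — synonymous.
Codon 5: GGU (Gly) → GGA (Gly) — synonymous.
Codon 8: UUG (Leu) → UUA (Leu) — synonymous.
Synonymous: 4 of 5.

4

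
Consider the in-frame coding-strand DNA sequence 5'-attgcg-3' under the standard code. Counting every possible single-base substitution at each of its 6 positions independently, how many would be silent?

Codon 1 (ATT, Ile): 2 synonymous substitutions.
Codon 2 (GCG, Ala): 3 synonymous substitutions.
Total: 2 + 3 = 5.

5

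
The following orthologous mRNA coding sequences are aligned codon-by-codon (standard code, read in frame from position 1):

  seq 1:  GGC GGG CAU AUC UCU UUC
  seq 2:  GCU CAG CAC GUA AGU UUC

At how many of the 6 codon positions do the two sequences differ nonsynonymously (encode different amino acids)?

Codon 1: GGC Gly / GCU Ala — nonsynonymous.
Codon 2: GGG Gly / CAG Gln — nonsynonymous.
Codon 3: CAU His / CAC His — synonymous.
Codon 4: AUC Ile / GUA Val — nonsynonymous.
Codon 5: UCU Ser / AGU Ser — synonymous.
Codon 6: UUC Phe / UUC Phe — identical.
Nonsynonymous differences: 3.

3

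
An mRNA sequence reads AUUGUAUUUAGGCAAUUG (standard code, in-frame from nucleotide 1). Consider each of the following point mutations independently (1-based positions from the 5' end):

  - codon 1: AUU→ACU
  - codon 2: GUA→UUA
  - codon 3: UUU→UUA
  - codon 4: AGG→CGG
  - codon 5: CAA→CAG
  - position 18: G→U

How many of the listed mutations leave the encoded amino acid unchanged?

Codon 1: AUU (Ile) → ACU (Thr) — missense.
Codon 2: GUA (Val) → UUA (Leu) — missense.
Codon 3: UUU (Phe) → UUA (Leu) — missense.
Codon 4: AGG (Arg) → CGG (Arg) — synonymous.
Codon 5: CAA (Gln) → CAG (Gln) — synonymous.
Codon 6: UUG (Leu) → UUU (Phe) — missense.
Synonymous: 2 of 6.

2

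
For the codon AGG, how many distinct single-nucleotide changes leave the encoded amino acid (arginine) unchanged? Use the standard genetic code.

Position 1: CGG → 1 synonymous.
Position 2: none → 0 synonymous.
Position 3: AGA → 1 synonymous.
Total: 1 + 0 + 1 = 2.

2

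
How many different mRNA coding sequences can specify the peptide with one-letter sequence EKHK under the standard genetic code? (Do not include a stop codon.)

16

Glu: 2 codons.
Lys: 2 codons.
His: 2 codons.
Lys: 2 codons.
2 × 2 × 2 × 2 = 16.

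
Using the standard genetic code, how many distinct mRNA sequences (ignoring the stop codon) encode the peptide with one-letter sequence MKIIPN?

144

Met: 1 codon.
Lys: 2 codons.
Ile: 3 codons.
Ile: 3 codons.
Pro: 4 codons.
Asn: 2 codons.
1 × 2 × 3 × 3 × 4 × 2 = 144.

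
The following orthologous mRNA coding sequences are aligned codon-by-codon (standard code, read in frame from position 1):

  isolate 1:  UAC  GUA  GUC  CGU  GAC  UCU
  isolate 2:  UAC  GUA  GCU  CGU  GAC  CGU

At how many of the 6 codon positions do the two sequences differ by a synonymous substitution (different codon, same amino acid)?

0

Codon 1: UAC Tyr / UAC Tyr — identical.
Codon 2: GUA Val / GUA Val — identical.
Codon 3: GUC Val / GCU Ala — nonsynonymous.
Codon 4: CGU Arg / CGU Arg — identical.
Codon 5: GAC Asp / GAC Asp — identical.
Codon 6: UCU Ser / CGU Arg — nonsynonymous.
Synonymous differences: 0.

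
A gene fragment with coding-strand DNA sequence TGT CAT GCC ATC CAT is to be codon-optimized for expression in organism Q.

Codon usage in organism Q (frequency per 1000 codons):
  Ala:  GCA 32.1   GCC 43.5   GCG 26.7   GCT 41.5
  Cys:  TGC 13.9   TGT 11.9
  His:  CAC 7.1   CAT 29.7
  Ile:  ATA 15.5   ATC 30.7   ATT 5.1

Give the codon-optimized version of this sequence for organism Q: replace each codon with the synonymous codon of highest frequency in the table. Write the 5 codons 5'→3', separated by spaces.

TGC CAT GCC ATC CAT

Codon 1 (Cys): best is TGC at 13.9.
Codon 2 (His): best is CAT at 29.7.
Codon 3 (Ala): best is GCC at 43.5.
Codon 4 (Ile): best is ATC at 30.7.
Codon 5 (His): best is CAT at 29.7.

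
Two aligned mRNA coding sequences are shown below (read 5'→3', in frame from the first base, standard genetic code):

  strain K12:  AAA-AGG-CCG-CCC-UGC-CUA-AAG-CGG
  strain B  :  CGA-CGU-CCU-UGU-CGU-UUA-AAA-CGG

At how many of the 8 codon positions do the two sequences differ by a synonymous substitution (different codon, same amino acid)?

4

Codon 1: AAA Lys / CGA Arg — nonsynonymous.
Codon 2: AGG Arg / CGU Arg — synonymous.
Codon 3: CCG Pro / CCU Pro — synonymous.
Codon 4: CCC Pro / UGU Cys — nonsynonymous.
Codon 5: UGC Cys / CGU Arg — nonsynonymous.
Codon 6: CUA Leu / UUA Leu — synonymous.
Codon 7: AAG Lys / AAA Lys — synonymous.
Codon 8: CGG Arg / CGG Arg — identical.
Synonymous differences: 4.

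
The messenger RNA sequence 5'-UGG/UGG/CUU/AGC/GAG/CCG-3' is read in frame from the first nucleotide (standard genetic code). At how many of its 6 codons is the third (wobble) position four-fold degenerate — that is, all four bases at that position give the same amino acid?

Codon 1 UGG (Trp): third position 1-fold.
Codon 2 UGG (Trp): third position 1-fold.
Codon 3 CUU (Leu): third position 4-fold.
Codon 4 AGC (Ser): third position 2-fold.
Codon 5 GAG (Glu): third position 2-fold.
Codon 6 CCG (Pro): third position 4-fold.
Four-fold degenerate third positions: 2.

2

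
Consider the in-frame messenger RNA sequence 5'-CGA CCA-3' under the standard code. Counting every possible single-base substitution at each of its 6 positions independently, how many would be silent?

7

Codon 1 (CGA, Arg): 4 synonymous substitutions.
Codon 2 (CCA, Pro): 3 synonymous substitutions.
Total: 4 + 3 = 7.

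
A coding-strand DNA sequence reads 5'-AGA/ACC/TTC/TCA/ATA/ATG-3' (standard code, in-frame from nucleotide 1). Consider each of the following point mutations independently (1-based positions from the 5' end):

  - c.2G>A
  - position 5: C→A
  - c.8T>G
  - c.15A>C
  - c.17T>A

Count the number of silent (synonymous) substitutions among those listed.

Codon 1: AGA (Arg) → AAA (Lys) — missense.
Codon 2: ACC (Thr) → AAC (Asn) — missense.
Codon 3: TTC (Phe) → TGC (Cys) — missense.
Codon 5: ATA (Ile) → ATC (Ile) — synonymous.
Codon 6: ATG (Met) → AAG (Lys) — missense.
Synonymous: 1 of 5.

1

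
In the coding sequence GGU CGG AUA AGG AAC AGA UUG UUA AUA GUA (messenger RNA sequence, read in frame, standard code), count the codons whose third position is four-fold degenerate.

3

Codon 1 GGU (Gly): third position 4-fold.
Codon 2 CGG (Arg): third position 4-fold.
Codon 3 AUA (Ile): third position 3-fold.
Codon 4 AGG (Arg): third position 2-fold.
Codon 5 AAC (Asn): third position 2-fold.
Codon 6 AGA (Arg): third position 2-fold.
Codon 7 UUG (Leu): third position 2-fold.
Codon 8 UUA (Leu): third position 2-fold.
Codon 9 AUA (Ile): third position 3-fold.
Codon 10 GUA (Val): third position 4-fold.
Four-fold degenerate third positions: 3.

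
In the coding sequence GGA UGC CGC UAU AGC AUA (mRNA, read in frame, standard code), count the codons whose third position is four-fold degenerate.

Codon 1 GGA (Gly): third position 4-fold.
Codon 2 UGC (Cys): third position 2-fold.
Codon 3 CGC (Arg): third position 4-fold.
Codon 4 UAU (Tyr): third position 2-fold.
Codon 5 AGC (Ser): third position 2-fold.
Codon 6 AUA (Ile): third position 3-fold.
Four-fold degenerate third positions: 2.

2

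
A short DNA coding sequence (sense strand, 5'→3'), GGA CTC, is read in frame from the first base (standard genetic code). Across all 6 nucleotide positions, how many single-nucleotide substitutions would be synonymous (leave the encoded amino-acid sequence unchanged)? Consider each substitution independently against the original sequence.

Codon 1 (GGA, Gly): 3 synonymous substitutions.
Codon 2 (CTC, Leu): 3 synonymous substitutions.
Total: 3 + 3 = 6.

6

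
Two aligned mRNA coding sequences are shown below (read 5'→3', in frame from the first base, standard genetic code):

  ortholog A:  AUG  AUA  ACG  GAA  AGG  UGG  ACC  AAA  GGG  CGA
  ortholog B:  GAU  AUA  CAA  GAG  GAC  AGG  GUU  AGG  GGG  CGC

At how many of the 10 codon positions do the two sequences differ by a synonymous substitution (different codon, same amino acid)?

2

Codon 1: AUG Met / GAU Asp — nonsynonymous.
Codon 2: AUA Ile / AUA Ile — identical.
Codon 3: ACG Thr / CAA Gln — nonsynonymous.
Codon 4: GAA Glu / GAG Glu — synonymous.
Codon 5: AGG Arg / GAC Asp — nonsynonymous.
Codon 6: UGG Trp / AGG Arg — nonsynonymous.
Codon 7: ACC Thr / GUU Val — nonsynonymous.
Codon 8: AAA Lys / AGG Arg — nonsynonymous.
Codon 9: GGG Gly / GGG Gly — identical.
Codon 10: CGA Arg / CGC Arg — synonymous.
Synonymous differences: 2.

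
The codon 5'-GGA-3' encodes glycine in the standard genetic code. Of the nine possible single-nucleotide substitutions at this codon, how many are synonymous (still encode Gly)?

Position 1: none → 0 synonymous.
Position 2: none → 0 synonymous.
Position 3: GGT, GGC, GGG → 3 synonymous.
Total: 0 + 0 + 3 = 3.

3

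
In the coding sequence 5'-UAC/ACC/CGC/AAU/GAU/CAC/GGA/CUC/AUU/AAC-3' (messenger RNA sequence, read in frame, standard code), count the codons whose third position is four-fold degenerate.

Codon 1 UAC (Tyr): third position 2-fold.
Codon 2 ACC (Thr): third position 4-fold.
Codon 3 CGC (Arg): third position 4-fold.
Codon 4 AAU (Asn): third position 2-fold.
Codon 5 GAU (Asp): third position 2-fold.
Codon 6 CAC (His): third position 2-fold.
Codon 7 GGA (Gly): third position 4-fold.
Codon 8 CUC (Leu): third position 4-fold.
Codon 9 AUU (Ile): third position 3-fold.
Codon 10 AAC (Asn): third position 2-fold.
Four-fold degenerate third positions: 4.

4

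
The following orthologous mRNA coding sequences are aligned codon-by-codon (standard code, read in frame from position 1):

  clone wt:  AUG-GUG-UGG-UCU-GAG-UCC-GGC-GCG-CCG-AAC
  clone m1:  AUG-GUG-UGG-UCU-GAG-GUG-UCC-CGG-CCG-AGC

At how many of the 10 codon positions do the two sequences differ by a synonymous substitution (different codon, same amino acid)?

Codon 1: AUG Met / AUG Met — identical.
Codon 2: GUG Val / GUG Val — identical.
Codon 3: UGG Trp / UGG Trp — identical.
Codon 4: UCU Ser / UCU Ser — identical.
Codon 5: GAG Glu / GAG Glu — identical.
Codon 6: UCC Ser / GUG Val — nonsynonymous.
Codon 7: GGC Gly / UCC Ser — nonsynonymous.
Codon 8: GCG Ala / CGG Arg — nonsynonymous.
Codon 9: CCG Pro / CCG Pro — identical.
Codon 10: AAC Asn / AGC Ser — nonsynonymous.
Synonymous differences: 0.

0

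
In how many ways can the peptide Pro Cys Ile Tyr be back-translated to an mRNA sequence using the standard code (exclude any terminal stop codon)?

Pro: 4 codons.
Cys: 2 codons.
Ile: 3 codons.
Tyr: 2 codons.
4 × 2 × 3 × 2 = 48.

48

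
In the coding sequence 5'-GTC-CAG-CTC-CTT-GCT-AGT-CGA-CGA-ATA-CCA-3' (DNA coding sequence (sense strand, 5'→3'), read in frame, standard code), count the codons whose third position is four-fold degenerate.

Codon 1 GTC (Val): third position 4-fold.
Codon 2 CAG (Gln): third position 2-fold.
Codon 3 CTC (Leu): third position 4-fold.
Codon 4 CTT (Leu): third position 4-fold.
Codon 5 GCT (Ala): third position 4-fold.
Codon 6 AGT (Ser): third position 2-fold.
Codon 7 CGA (Arg): third position 4-fold.
Codon 8 CGA (Arg): third position 4-fold.
Codon 9 ATA (Ile): third position 3-fold.
Codon 10 CCA (Pro): third position 4-fold.
Four-fold degenerate third positions: 7.

7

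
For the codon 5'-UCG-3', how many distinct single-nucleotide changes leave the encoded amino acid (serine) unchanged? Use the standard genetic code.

Position 1: none → 0 synonymous.
Position 2: none → 0 synonymous.
Position 3: UCU, UCC, UCA → 3 synonymous.
Total: 0 + 0 + 3 = 3.

3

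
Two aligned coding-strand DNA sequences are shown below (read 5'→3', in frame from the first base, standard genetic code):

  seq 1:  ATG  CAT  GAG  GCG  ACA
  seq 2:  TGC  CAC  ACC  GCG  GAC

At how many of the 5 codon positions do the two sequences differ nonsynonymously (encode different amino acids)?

Codon 1: ATG Met / TGC Cys — nonsynonymous.
Codon 2: CAT His / CAC His — synonymous.
Codon 3: GAG Glu / ACC Thr — nonsynonymous.
Codon 4: GCG Ala / GCG Ala — identical.
Codon 5: ACA Thr / GAC Asp — nonsynonymous.
Nonsynonymous differences: 3.

3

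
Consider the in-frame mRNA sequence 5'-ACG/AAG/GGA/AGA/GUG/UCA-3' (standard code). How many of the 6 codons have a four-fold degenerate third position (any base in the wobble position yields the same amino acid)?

4

Codon 1 ACG (Thr): third position 4-fold.
Codon 2 AAG (Lys): third position 2-fold.
Codon 3 GGA (Gly): third position 4-fold.
Codon 4 AGA (Arg): third position 2-fold.
Codon 5 GUG (Val): third position 4-fold.
Codon 6 UCA (Ser): third position 4-fold.
Four-fold degenerate third positions: 4.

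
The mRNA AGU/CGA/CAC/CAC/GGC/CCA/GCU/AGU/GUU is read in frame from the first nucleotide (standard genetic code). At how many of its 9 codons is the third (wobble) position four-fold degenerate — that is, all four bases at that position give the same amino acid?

Codon 1 AGU (Ser): third position 2-fold.
Codon 2 CGA (Arg): third position 4-fold.
Codon 3 CAC (His): third position 2-fold.
Codon 4 CAC (His): third position 2-fold.
Codon 5 GGC (Gly): third position 4-fold.
Codon 6 CCA (Pro): third position 4-fold.
Codon 7 GCU (Ala): third position 4-fold.
Codon 8 AGU (Ser): third position 2-fold.
Codon 9 GUU (Val): third position 4-fold.
Four-fold degenerate third positions: 5.

5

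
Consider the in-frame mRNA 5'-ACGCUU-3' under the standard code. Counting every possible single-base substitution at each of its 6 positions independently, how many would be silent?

6

Codon 1 (ACG, Thr): 3 synonymous substitutions.
Codon 2 (CUU, Leu): 3 synonymous substitutions.
Total: 3 + 3 = 6.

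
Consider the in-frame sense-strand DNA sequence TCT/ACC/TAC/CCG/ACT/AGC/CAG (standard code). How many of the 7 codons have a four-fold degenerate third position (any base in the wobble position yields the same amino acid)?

4

Codon 1 TCT (Ser): third position 4-fold.
Codon 2 ACC (Thr): third position 4-fold.
Codon 3 TAC (Tyr): third position 2-fold.
Codon 4 CCG (Pro): third position 4-fold.
Codon 5 ACT (Thr): third position 4-fold.
Codon 6 AGC (Ser): third position 2-fold.
Codon 7 CAG (Gln): third position 2-fold.
Four-fold degenerate third positions: 4.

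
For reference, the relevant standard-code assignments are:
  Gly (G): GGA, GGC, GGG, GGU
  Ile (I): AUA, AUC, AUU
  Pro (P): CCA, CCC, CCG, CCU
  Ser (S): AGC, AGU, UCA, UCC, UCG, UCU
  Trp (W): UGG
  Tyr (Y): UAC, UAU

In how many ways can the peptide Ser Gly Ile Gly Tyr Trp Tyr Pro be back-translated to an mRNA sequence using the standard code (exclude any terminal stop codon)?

4608

Ser: 6 codons.
Gly: 4 codons.
Ile: 3 codons.
Gly: 4 codons.
Tyr: 2 codons.
Trp: 1 codon.
Tyr: 2 codons.
Pro: 4 codons.
6 × 4 × 3 × 4 × 2 × 1 × 2 × 4 = 4608.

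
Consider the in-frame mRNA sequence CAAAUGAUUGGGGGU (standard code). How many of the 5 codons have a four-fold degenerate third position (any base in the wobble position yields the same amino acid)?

Codon 1 CAA (Gln): third position 2-fold.
Codon 2 AUG (Met): third position 1-fold.
Codon 3 AUU (Ile): third position 3-fold.
Codon 4 GGG (Gly): third position 4-fold.
Codon 5 GGU (Gly): third position 4-fold.
Four-fold degenerate third positions: 2.

2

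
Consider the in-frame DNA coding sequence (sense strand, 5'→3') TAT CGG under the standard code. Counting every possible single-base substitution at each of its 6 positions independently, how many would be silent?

5

Codon 1 (TAT, Tyr): 1 synonymous substitution.
Codon 2 (CGG, Arg): 4 synonymous substitutions.
Total: 1 + 4 = 5.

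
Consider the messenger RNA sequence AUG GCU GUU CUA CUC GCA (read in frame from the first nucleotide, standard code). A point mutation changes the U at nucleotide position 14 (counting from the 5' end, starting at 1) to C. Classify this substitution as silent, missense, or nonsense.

missense

Position 14 falls in codon 5: CUC → Leu.
After the substitution the codon is CCC → Pro.
Leu ≠ Pro, so this is a missense mutation.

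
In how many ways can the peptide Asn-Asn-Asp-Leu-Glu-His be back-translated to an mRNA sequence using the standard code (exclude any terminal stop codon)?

Asn: 2 codons.
Asn: 2 codons.
Asp: 2 codons.
Leu: 6 codons.
Glu: 2 codons.
His: 2 codons.
2 × 2 × 2 × 6 × 2 × 2 = 192.

192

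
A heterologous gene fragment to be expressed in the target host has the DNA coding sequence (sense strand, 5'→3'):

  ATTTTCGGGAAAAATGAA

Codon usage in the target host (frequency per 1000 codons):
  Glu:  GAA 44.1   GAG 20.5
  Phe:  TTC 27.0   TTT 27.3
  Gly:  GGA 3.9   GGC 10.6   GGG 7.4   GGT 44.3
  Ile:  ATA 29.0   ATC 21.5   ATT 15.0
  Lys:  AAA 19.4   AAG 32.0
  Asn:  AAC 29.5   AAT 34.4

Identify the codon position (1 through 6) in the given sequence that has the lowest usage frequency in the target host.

Codon 1 ATT (Ile): 15.0 per 1000.
Codon 2 TTC (Phe): 27.0 per 1000.
Codon 3 GGG (Gly): 7.4 per 1000.
Codon 4 AAA (Lys): 19.4 per 1000.
Codon 5 AAT (Asn): 34.4 per 1000.
Codon 6 GAA (Glu): 44.1 per 1000.
Lowest frequency is 7.4 at codon 3.

3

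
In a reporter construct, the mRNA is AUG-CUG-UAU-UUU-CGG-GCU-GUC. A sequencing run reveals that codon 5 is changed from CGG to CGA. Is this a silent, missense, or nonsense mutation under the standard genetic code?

silent

Position 15 falls in codon 5: CGG → Arg.
After the substitution the codon is CGA → Arg.
Both encode Arg, so the change is synonymous.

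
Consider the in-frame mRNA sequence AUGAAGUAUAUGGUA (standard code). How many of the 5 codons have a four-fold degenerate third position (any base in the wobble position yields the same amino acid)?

Codon 1 AUG (Met): third position 1-fold.
Codon 2 AAG (Lys): third position 2-fold.
Codon 3 UAU (Tyr): third position 2-fold.
Codon 4 AUG (Met): third position 1-fold.
Codon 5 GUA (Val): third position 4-fold.
Four-fold degenerate third positions: 1.

1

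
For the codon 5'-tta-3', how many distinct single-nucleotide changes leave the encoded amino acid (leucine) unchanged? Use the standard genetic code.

Position 1: CTA → 1 synonymous.
Position 2: none → 0 synonymous.
Position 3: TTG → 1 synonymous.
Total: 1 + 0 + 1 = 2.

2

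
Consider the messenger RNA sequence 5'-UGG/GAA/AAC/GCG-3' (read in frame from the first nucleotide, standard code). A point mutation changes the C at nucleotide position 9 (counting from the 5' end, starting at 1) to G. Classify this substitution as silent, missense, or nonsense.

missense

Position 9 falls in codon 3: AAC → Asn.
After the substitution the codon is AAG → Lys.
Asn ≠ Lys, so this is a missense mutation.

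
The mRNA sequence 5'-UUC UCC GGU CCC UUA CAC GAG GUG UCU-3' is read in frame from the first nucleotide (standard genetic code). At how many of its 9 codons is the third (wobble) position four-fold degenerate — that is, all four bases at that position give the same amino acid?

Codon 1 UUC (Phe): third position 2-fold.
Codon 2 UCC (Ser): third position 4-fold.
Codon 3 GGU (Gly): third position 4-fold.
Codon 4 CCC (Pro): third position 4-fold.
Codon 5 UUA (Leu): third position 2-fold.
Codon 6 CAC (His): third position 2-fold.
Codon 7 GAG (Glu): third position 2-fold.
Codon 8 GUG (Val): third position 4-fold.
Codon 9 UCU (Ser): third position 4-fold.
Four-fold degenerate third positions: 5.

5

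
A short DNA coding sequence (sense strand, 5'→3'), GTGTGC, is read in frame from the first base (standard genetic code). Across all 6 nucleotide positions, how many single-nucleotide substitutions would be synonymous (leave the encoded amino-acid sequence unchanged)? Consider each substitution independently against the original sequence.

4

Codon 1 (GTG, Val): 3 synonymous substitutions.
Codon 2 (TGC, Cys): 1 synonymous substitution.
Total: 3 + 1 = 4.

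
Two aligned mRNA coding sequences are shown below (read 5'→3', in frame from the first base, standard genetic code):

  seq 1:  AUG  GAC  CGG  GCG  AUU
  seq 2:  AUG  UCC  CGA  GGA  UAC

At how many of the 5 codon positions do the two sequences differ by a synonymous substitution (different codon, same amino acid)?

Codon 1: AUG Met / AUG Met — identical.
Codon 2: GAC Asp / UCC Ser — nonsynonymous.
Codon 3: CGG Arg / CGA Arg — synonymous.
Codon 4: GCG Ala / GGA Gly — nonsynonymous.
Codon 5: AUU Ile / UAC Tyr — nonsynonymous.
Synonymous differences: 1.

1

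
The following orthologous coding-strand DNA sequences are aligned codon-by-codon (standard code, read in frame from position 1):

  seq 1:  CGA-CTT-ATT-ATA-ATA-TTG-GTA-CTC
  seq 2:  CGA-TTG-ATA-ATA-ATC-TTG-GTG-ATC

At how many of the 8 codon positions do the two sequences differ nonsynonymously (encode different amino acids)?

Codon 1: CGA Arg / CGA Arg — identical.
Codon 2: CTT Leu / TTG Leu — synonymous.
Codon 3: ATT Ile / ATA Ile — synonymous.
Codon 4: ATA Ile / ATA Ile — identical.
Codon 5: ATA Ile / ATC Ile — synonymous.
Codon 6: TTG Leu / TTG Leu — identical.
Codon 7: GTA Val / GTG Val — synonymous.
Codon 8: CTC Leu / ATC Ile — nonsynonymous.
Nonsynonymous differences: 1.

1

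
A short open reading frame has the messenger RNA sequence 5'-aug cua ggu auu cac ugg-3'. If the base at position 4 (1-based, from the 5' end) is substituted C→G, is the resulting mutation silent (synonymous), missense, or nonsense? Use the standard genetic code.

missense

Position 4 falls in codon 2: CUA → Leu.
After the substitution the codon is GUA → Val.
Leu ≠ Val, so this is a missense mutation.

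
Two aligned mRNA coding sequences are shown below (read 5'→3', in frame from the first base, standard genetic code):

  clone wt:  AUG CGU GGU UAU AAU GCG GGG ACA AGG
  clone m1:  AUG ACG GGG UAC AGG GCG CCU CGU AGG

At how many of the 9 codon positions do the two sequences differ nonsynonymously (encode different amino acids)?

4

Codon 1: AUG Met / AUG Met — identical.
Codon 2: CGU Arg / ACG Thr — nonsynonymous.
Codon 3: GGU Gly / GGG Gly — synonymous.
Codon 4: UAU Tyr / UAC Tyr — synonymous.
Codon 5: AAU Asn / AGG Arg — nonsynonymous.
Codon 6: GCG Ala / GCG Ala — identical.
Codon 7: GGG Gly / CCU Pro — nonsynonymous.
Codon 8: ACA Thr / CGU Arg — nonsynonymous.
Codon 9: AGG Arg / AGG Arg — identical.
Nonsynonymous differences: 4.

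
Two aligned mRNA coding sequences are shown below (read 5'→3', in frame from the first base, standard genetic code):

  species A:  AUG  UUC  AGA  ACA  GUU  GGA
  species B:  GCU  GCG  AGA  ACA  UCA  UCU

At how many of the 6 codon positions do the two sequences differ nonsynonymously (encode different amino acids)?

Codon 1: AUG Met / GCU Ala — nonsynonymous.
Codon 2: UUC Phe / GCG Ala — nonsynonymous.
Codon 3: AGA Arg / AGA Arg — identical.
Codon 4: ACA Thr / ACA Thr — identical.
Codon 5: GUU Val / UCA Ser — nonsynonymous.
Codon 6: GGA Gly / UCU Ser — nonsynonymous.
Nonsynonymous differences: 4.

4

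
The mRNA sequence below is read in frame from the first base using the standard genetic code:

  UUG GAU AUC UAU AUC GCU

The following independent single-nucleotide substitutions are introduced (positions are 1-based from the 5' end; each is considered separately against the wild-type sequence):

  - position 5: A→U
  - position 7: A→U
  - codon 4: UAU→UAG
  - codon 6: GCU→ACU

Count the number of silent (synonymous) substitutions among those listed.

0

Codon 2: GAU (Asp) → GUU (Val) — missense.
Codon 3: AUC (Ile) → UUC (Phe) — missense.
Codon 4: UAU (Tyr) → UAG (Stop) — nonsense.
Codon 6: GCU (Ala) → ACU (Thr) — missense.
Synonymous: 0 of 4.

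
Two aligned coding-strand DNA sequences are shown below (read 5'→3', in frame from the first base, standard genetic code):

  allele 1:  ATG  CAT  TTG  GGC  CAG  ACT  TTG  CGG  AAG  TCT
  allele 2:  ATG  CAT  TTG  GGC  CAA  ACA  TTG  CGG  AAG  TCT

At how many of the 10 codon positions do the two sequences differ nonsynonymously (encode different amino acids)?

Codon 1: ATG Met / ATG Met — identical.
Codon 2: CAT His / CAT His — identical.
Codon 3: TTG Leu / TTG Leu — identical.
Codon 4: GGC Gly / GGC Gly — identical.
Codon 5: CAG Gln / CAA Gln — synonymous.
Codon 6: ACT Thr / ACA Thr — synonymous.
Codon 7: TTG Leu / TTG Leu — identical.
Codon 8: CGG Arg / CGG Arg — identical.
Codon 9: AAG Lys / AAG Lys — identical.
Codon 10: TCT Ser / TCT Ser — identical.
Nonsynonymous differences: 0.

0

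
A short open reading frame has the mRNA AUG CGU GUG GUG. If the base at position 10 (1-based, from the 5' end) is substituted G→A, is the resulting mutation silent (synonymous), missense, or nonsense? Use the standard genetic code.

missense

Position 10 falls in codon 4: GUG → Val.
After the substitution the codon is AUG → Met.
Val ≠ Met, so this is a missense mutation.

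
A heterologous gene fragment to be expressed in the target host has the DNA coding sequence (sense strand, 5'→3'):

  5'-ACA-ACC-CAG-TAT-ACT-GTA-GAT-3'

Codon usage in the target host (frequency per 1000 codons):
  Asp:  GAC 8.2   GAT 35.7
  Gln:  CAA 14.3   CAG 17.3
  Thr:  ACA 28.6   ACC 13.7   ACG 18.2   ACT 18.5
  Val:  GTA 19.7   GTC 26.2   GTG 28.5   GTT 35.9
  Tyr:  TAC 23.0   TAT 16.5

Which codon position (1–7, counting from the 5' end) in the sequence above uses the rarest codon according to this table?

Codon 1 ACA (Thr): 28.6 per 1000.
Codon 2 ACC (Thr): 13.7 per 1000.
Codon 3 CAG (Gln): 17.3 per 1000.
Codon 4 TAT (Tyr): 16.5 per 1000.
Codon 5 ACT (Thr): 18.5 per 1000.
Codon 6 GTA (Val): 19.7 per 1000.
Codon 7 GAT (Asp): 35.7 per 1000.
Lowest frequency is 13.7 at codon 2.

2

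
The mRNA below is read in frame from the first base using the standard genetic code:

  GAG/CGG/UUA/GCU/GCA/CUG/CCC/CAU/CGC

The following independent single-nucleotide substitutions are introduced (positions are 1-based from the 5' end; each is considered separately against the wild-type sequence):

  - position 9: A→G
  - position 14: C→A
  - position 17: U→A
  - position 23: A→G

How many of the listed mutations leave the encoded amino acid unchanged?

1

Codon 3: UUA (Leu) → UUG (Leu) — synonymous.
Codon 5: GCA (Ala) → GAA (Glu) — missense.
Codon 6: CUG (Leu) → CAG (Gln) — missense.
Codon 8: CAU (His) → CGU (Arg) — missense.
Synonymous: 1 of 4.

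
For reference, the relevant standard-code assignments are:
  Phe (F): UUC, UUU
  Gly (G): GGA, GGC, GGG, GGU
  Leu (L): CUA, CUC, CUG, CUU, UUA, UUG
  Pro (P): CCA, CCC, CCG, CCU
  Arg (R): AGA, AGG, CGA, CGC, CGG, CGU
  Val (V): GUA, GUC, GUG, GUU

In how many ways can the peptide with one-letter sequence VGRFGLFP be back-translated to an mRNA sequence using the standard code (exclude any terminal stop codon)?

36864

Val: 4 codons.
Gly: 4 codons.
Arg: 6 codons.
Phe: 2 codons.
Gly: 4 codons.
Leu: 6 codons.
Phe: 2 codons.
Pro: 4 codons.
4 × 4 × 6 × 2 × 4 × 6 × 2 × 4 = 36864.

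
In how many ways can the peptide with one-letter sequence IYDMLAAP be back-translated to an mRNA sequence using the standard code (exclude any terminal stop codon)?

4608

Ile: 3 codons.
Tyr: 2 codons.
Asp: 2 codons.
Met: 1 codon.
Leu: 6 codons.
Ala: 4 codons.
Ala: 4 codons.
Pro: 4 codons.
3 × 2 × 2 × 1 × 6 × 4 × 4 × 4 = 4608.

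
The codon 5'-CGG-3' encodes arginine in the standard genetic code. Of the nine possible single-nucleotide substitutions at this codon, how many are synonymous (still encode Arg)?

4

Position 1: AGG → 1 synonymous.
Position 2: none → 0 synonymous.
Position 3: CGU, CGC, CGA → 3 synonymous.
Total: 1 + 0 + 3 = 4.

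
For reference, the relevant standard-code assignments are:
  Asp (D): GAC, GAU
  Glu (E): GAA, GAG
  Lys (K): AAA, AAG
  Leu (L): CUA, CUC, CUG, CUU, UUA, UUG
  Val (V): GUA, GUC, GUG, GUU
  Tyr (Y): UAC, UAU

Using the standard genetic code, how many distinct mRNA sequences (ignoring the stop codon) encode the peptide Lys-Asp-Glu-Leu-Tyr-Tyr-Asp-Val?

Lys: 2 codons.
Asp: 2 codons.
Glu: 2 codons.
Leu: 6 codons.
Tyr: 2 codons.
Tyr: 2 codons.
Asp: 2 codons.
Val: 4 codons.
2 × 2 × 2 × 6 × 2 × 2 × 2 × 4 = 1536.

1536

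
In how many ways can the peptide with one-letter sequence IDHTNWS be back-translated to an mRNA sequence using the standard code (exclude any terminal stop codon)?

576

Ile: 3 codons.
Asp: 2 codons.
His: 2 codons.
Thr: 4 codons.
Asn: 2 codons.
Trp: 1 codon.
Ser: 6 codons.
3 × 2 × 2 × 4 × 2 × 1 × 6 = 576.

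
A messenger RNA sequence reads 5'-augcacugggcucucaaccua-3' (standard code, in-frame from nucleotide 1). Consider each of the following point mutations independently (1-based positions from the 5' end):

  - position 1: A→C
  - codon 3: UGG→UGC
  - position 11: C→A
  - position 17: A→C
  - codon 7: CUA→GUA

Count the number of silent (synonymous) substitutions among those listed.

Codon 1: AUG (Met) → CUG (Leu) — missense.
Codon 3: UGG (Trp) → UGC (Cys) — missense.
Codon 4: GCU (Ala) → GAU (Asp) — missense.
Codon 6: AAC (Asn) → ACC (Thr) — missense.
Codon 7: CUA (Leu) → GUA (Val) — missense.
Synonymous: 0 of 5.

0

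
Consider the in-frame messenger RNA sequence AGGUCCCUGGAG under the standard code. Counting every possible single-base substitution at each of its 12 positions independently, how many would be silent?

10

Codon 1 (AGG, Arg): 2 synonymous substitutions.
Codon 2 (UCC, Ser): 3 synonymous substitutions.
Codon 3 (CUG, Leu): 4 synonymous substitutions.
Codon 4 (GAG, Glu): 1 synonymous substitution.
Total: 2 + 3 + 4 + 1 = 10.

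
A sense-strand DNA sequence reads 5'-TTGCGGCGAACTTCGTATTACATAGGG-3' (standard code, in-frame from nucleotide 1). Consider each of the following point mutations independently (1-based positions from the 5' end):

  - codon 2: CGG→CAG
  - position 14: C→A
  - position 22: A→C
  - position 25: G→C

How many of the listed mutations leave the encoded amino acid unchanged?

Codon 2: CGG (Arg) → CAG (Gln) — missense.
Codon 5: TCG (Ser) → TAG (Stop) — nonsense.
Codon 8: ATA (Ile) → CTA (Leu) — missense.
Codon 9: GGG (Gly) → CGG (Arg) — missense.
Synonymous: 0 of 4.

0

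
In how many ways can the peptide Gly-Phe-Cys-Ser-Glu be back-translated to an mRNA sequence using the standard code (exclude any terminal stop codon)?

192

Gly: 4 codons.
Phe: 2 codons.
Cys: 2 codons.
Ser: 6 codons.
Glu: 2 codons.
4 × 2 × 2 × 6 × 2 = 192.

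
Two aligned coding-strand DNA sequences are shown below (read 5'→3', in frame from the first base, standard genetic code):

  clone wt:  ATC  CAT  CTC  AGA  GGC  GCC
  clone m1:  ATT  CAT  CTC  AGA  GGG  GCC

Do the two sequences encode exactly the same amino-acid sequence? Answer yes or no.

yes

Codon 1: ATC Ile / ATT Ile — synonymous.
Codon 2: CAT His / CAT His — identical.
Codon 3: CTC Leu / CTC Leu — identical.
Codon 4: AGA Arg / AGA Arg — identical.
Codon 5: GGC Gly / GGG Gly — synonymous.
Codon 6: GCC Ala / GCC Ala — identical.
Nonsynonymous differences: 0 → same protein.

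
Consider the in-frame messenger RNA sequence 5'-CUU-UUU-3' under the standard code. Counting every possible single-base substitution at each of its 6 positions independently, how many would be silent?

Codon 1 (CUU, Leu): 3 synonymous substitutions.
Codon 2 (UUU, Phe): 1 synonymous substitution.
Total: 3 + 1 = 4.

4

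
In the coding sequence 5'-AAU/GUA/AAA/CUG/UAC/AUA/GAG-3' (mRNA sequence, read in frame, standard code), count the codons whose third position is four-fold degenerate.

Codon 1 AAU (Asn): third position 2-fold.
Codon 2 GUA (Val): third position 4-fold.
Codon 3 AAA (Lys): third position 2-fold.
Codon 4 CUG (Leu): third position 4-fold.
Codon 5 UAC (Tyr): third position 2-fold.
Codon 6 AUA (Ile): third position 3-fold.
Codon 7 GAG (Glu): third position 2-fold.
Four-fold degenerate third positions: 2.

2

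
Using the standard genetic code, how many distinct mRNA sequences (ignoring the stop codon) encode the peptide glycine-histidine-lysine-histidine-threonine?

Gly: 4 codons.
His: 2 codons.
Lys: 2 codons.
His: 2 codons.
Thr: 4 codons.
4 × 2 × 2 × 2 × 4 = 128.

128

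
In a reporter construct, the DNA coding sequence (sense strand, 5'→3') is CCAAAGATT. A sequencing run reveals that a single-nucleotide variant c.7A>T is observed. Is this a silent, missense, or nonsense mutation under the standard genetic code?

Position 7 falls in codon 3: ATT → Ile.
After the substitution the codon is TTT → Phe.
Ile ≠ Phe, so this is a missense mutation.

missense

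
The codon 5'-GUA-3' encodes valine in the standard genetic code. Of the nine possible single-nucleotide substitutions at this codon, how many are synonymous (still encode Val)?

3

Position 1: none → 0 synonymous.
Position 2: none → 0 synonymous.
Position 3: GUU, GUC, GUG → 3 synonymous.
Total: 0 + 0 + 3 = 3.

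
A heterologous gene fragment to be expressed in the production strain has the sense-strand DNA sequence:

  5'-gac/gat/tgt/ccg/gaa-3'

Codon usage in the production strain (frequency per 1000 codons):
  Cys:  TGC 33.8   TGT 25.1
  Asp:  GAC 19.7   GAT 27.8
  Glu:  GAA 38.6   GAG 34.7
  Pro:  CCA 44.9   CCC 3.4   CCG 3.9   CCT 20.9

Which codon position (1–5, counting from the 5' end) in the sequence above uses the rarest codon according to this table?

Codon 1 GAC (Asp): 19.7 per 1000.
Codon 2 GAT (Asp): 27.8 per 1000.
Codon 3 TGT (Cys): 25.1 per 1000.
Codon 4 CCG (Pro): 3.9 per 1000.
Codon 5 GAA (Glu): 38.6 per 1000.
Lowest frequency is 3.9 at codon 4.

4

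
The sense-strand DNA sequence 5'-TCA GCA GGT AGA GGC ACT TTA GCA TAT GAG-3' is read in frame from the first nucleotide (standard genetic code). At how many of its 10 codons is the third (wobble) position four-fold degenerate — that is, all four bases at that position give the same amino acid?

Codon 1 TCA (Ser): third position 4-fold.
Codon 2 GCA (Ala): third position 4-fold.
Codon 3 GGT (Gly): third position 4-fold.
Codon 4 AGA (Arg): third position 2-fold.
Codon 5 GGC (Gly): third position 4-fold.
Codon 6 ACT (Thr): third position 4-fold.
Codon 7 TTA (Leu): third position 2-fold.
Codon 8 GCA (Ala): third position 4-fold.
Codon 9 TAT (Tyr): third position 2-fold.
Codon 10 GAG (Glu): third position 2-fold.
Four-fold degenerate third positions: 6.

6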